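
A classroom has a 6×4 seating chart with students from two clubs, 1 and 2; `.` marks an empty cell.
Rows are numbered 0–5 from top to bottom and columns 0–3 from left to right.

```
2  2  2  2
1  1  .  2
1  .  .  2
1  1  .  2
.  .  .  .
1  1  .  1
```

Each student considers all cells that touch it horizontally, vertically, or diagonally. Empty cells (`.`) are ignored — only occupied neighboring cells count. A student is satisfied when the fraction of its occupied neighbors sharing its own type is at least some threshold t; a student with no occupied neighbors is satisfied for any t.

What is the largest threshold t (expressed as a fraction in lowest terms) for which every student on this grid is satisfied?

1/3

(0,0)2 1/3
(0,1)2 2/4
(0,2)2 3/4
(0,3)2 2/2
(1,0)1 2/4
(1,1)1 2/5
(1,3)2 3/3
(2,0)1 4/4
(2,3)2 2/2
(3,0)1 2/2
(3,1)1 2/2
(3,3)2 1/1
(5,0)1 1/1
(5,1)1 1/1
(5,3)1 — no occupied neighbors
The smallest same-type fraction is 1/3 at (0,0), which reduces to 1/3. Any threshold above that leaves this student unsatisfied.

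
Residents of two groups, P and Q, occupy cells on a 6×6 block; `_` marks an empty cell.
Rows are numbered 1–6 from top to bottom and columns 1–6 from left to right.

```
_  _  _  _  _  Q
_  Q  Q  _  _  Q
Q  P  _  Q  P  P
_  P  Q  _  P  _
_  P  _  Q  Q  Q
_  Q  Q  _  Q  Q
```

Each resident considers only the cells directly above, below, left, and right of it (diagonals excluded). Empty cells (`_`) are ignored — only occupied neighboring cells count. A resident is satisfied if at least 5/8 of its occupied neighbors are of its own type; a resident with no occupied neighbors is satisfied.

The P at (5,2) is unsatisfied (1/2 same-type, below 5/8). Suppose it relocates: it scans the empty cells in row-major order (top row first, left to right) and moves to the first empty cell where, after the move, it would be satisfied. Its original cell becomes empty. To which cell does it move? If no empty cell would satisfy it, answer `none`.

Vacating (5,2). Empty cells in order:
  (1,1): 0/0 same-type → satisfied — stop here.

(1,1)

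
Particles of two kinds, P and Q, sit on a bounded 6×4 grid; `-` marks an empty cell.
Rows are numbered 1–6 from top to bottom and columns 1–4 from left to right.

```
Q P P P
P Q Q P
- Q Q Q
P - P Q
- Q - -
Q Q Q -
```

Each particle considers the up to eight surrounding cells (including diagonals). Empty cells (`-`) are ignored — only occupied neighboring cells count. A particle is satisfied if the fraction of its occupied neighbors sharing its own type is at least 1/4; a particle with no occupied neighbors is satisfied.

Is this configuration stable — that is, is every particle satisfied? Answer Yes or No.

No

Row 1: (1,1)Q 1/3 ✓ · (1,2)P 2/5 ✓ · (1,3)P 3/5 ✓ · (1,4)P 2/3 ✓
Row 2: (2,1)P 1/4 ✓ · (2,2)Q 4/7 ✓ · (2,3)Q 4/8 ✓ · (2,4)P 2/5 ✓
Row 3: (3,2)Q 3/6 ✓ · (3,3)Q 5/7 ✓ · (3,4)Q 3/5 ✓
Row 4: (4,1)P 0/2 ✗ · (4,3)P 0/5 ✗ · (4,4)Q 2/3 ✓
Row 5: (5,2)Q 3/5 ✓
Row 6: (6,1)Q 2/2 ✓ · (6,2)Q 3/3 ✓ · (6,3)Q 2/2 ✓
For instance (4,1) has only 0/2 same-type neighbors, below 1/4.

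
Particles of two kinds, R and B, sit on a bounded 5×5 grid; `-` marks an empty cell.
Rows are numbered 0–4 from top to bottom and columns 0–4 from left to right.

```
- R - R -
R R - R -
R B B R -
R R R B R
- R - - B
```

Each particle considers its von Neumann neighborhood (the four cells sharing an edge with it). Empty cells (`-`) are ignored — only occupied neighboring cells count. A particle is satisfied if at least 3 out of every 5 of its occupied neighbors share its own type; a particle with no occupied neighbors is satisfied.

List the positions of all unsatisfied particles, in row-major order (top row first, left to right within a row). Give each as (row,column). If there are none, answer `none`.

(2,1), (2,2), (2,3), (3,2), (3,3), (3,4), (4,4)

(0,1)R 1/1 ok
(0,3)R 1/1 ok
(1,0)R 2/2 ok
(1,1)R 2/3 ok
(1,3)R 2/2 ok
(2,0)R 2/3 ok
(2,1)B 1/4 unhappy
(2,2)B 1/3 unhappy
(2,3)R 1/3 unhappy
(3,0)R 2/2 ok
(3,1)R 3/4 ok
(3,2)R 1/3 unhappy
(3,3)B 0/3 unhappy
(3,4)R 0/2 unhappy
(4,1)R 1/1 ok
(4,4)B 0/1 unhappy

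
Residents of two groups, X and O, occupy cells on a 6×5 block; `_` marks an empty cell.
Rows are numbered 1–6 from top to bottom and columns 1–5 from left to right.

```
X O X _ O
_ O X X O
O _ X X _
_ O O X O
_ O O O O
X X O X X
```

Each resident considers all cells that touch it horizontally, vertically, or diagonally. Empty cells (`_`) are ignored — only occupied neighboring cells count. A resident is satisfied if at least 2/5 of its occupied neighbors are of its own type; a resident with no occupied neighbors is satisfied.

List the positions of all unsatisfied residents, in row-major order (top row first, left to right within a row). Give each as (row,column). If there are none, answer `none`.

Row 1: (1,1)X 0/2 unhappy · (1,2)O 1/4 unhappy · (1,3)X 2/4 ok · (1,5)O 1/2 ok
Row 2: (2,2)O 2/6 unhappy · (2,3)X 4/6 ok · (2,4)X 4/6 ok · (2,5)O 1/3 unhappy
Row 3: (3,1)O 2/2 ok · (3,3)X 4/7 ok · (3,4)X 4/7 ok
Row 4: (4,2)O 4/5 ok · (4,3)O 4/7 ok · (4,4)X 2/7 unhappy · (4,5)O 2/4 ok
Row 5: (5,2)O 4/6 ok · (5,3)O 5/8 ok · (5,4)O 5/8 ok · (5,5)O 2/5 ok
Row 6: (6,1)X 1/2 ok · (6,2)X 1/4 unhappy · (6,3)O 3/5 ok · (6,4)X 1/5 unhappy · (6,5)X 1/3 unhappy

(1,1), (1,2), (2,2), (2,5), (4,4), (6,2), (6,4), (6,5)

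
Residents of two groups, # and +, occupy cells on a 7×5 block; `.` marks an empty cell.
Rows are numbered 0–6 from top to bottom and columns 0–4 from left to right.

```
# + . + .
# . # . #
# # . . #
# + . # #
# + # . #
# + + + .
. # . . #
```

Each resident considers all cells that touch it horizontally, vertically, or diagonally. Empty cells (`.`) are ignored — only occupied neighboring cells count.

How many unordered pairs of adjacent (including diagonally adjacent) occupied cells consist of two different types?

23

Scan each occupied cell's neighbors to the right and below (and the two forward diagonals) so each pair is counted once.
Row 0: #(0,0)–+(0,1)≠ #(0,0)–#(1,0)= +(0,1)–#(1,2)≠ +(0,1)–#(1,0)≠ +(0,3)–#(1,4)≠ +(0,3)–#(1,2)≠  → 5/6 unlike.
Row 1: #(1,0)–#(2,0)= #(1,0)–#(2,1)= #(1,2)–#(2,1)= #(1,4)–#(2,4)=  → 0/4 unlike.
Row 2: #(2,0)–#(2,1)= #(2,0)–#(3,0)= #(2,0)–+(3,1)≠ #(2,1)–+(3,1)≠ #(2,1)–#(3,0)= #(2,4)–#(3,4)= #(2,4)–#(3,3)=  → 2/7 unlike.
Row 3: #(3,0)–+(3,1)≠ #(3,0)–#(4,0)= #(3,0)–+(4,1)≠ +(3,1)–+(4,1)= +(3,1)–#(4,2)≠ +(3,1)–#(4,0)≠ #(3,3)–#(3,4)= #(3,3)–#(4,4)= #(3,3)–#(4,2)= #(3,4)–#(4,4)=  → 4/10 unlike.
Row 4: #(4,0)–+(4,1)≠ #(4,0)–#(5,0)= #(4,0)–+(5,1)≠ +(4,1)–#(4,2)≠ +(4,1)–+(5,1)= +(4,1)–+(5,2)= +(4,1)–#(5,0)≠ #(4,2)–+(5,2)≠ #(4,2)–+(5,3)≠ #(4,2)–+(5,1)≠ #(4,4)–+(5,3)≠  → 8/11 unlike.
Row 5: #(5,0)–+(5,1)≠ #(5,0)–#(6,1)= +(5,1)–+(5,2)= +(5,1)–#(6,1)≠ +(5,2)–+(5,3)= +(5,2)–#(6,1)≠ +(5,3)–#(6,4)≠  → 4/7 unlike.
Total adjacent occupied pairs: 45; unlike-type pairs: 23.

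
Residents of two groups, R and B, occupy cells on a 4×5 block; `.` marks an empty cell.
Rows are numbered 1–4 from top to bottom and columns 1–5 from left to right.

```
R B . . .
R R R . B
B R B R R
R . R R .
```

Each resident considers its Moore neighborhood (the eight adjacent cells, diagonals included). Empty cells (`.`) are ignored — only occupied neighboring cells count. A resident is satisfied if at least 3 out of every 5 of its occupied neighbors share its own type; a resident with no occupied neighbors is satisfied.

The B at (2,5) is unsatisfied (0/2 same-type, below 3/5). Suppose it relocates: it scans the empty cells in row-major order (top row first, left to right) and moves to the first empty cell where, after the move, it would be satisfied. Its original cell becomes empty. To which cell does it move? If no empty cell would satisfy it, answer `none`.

(1,5)

Vacating (2,5). Empty cells in order:
  (1,3): 1/3 same-type → still unsatisfied.
  (1,4): 0/1 same-type → still unsatisfied.
  (1,5): 0/0 same-type → satisfied — stop here.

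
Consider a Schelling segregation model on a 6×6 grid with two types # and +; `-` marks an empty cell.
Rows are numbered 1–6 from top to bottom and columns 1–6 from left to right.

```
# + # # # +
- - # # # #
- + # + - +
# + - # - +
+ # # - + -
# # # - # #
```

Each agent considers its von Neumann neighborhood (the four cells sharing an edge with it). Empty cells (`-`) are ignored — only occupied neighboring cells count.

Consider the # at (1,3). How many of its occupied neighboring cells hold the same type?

2

Occupied neighbors of (1,3): (2,3)=#, (1,2)=+, (1,4)=#.
Same type (#): 2 of 3.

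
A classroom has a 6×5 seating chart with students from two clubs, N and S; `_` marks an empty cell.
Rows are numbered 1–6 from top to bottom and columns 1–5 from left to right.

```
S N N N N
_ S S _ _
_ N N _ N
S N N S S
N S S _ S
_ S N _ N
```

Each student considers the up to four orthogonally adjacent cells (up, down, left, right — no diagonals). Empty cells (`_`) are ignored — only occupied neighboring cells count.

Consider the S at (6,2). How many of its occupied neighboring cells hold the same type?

Occupied neighbors of (6,2): (5,2)=S, (6,3)=N.
Same type (S): 1 of 2.

1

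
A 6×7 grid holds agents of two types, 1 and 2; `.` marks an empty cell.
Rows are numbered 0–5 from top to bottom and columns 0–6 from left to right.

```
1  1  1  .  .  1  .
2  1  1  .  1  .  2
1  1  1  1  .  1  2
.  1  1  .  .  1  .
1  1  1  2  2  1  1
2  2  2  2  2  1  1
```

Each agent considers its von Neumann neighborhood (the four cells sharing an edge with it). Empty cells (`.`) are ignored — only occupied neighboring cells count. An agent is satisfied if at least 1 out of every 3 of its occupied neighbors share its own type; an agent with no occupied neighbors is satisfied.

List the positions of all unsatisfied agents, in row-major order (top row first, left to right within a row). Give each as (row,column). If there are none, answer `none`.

(0,0)1 1/2 satisfied
(0,1)1 3/3 satisfied
(0,2)1 2/2 satisfied
(0,5)1 0/0 satisfied
(1,0)2 0/3 not
(1,1)1 3/4 satisfied
(1,2)1 3/3 satisfied
(1,4)1 0/0 satisfied
(1,6)2 1/1 satisfied
(2,0)1 1/2 satisfied
(2,1)1 4/4 satisfied
(2,2)1 4/4 satisfied
(2,3)1 1/1 satisfied
(2,5)1 1/2 satisfied
(2,6)2 1/2 satisfied
(3,1)1 3/3 satisfied
(3,2)1 3/3 satisfied
(3,5)1 2/2 satisfied
(4,0)1 1/2 satisfied
(4,1)1 3/4 satisfied
(4,2)1 2/4 satisfied
(4,3)2 2/3 satisfied
(4,4)2 2/3 satisfied
(4,5)1 3/4 satisfied
(4,6)1 2/2 satisfied
(5,0)2 1/2 satisfied
(5,1)2 2/3 satisfied
(5,2)2 2/3 satisfied
(5,3)2 3/3 satisfied
(5,4)2 2/3 satisfied
(5,5)1 2/3 satisfied
(5,6)1 2/2 satisfied

(1,0)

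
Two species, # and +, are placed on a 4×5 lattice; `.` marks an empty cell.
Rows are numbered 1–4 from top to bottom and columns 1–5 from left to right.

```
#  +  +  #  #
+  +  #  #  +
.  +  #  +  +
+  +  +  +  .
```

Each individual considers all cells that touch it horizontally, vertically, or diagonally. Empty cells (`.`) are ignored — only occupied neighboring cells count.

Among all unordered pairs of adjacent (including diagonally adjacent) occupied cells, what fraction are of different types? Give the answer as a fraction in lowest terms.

21/47

Scan each occupied cell's neighbors to the right and below (and the two forward diagonals) so each pair is counted once.
From row 1: 9 unlike of 17 pairs (running 9/17).
From row 2: 7 unlike of 15 pairs (running 16/32).
From row 3: 5 unlike of 12 pairs (running 21/44).
From row 4: 0 unlike of 3 pairs (running 21/47).
Total adjacent occupied pairs: 47; unlike-type pairs: 21.
21/47 is already in lowest terms.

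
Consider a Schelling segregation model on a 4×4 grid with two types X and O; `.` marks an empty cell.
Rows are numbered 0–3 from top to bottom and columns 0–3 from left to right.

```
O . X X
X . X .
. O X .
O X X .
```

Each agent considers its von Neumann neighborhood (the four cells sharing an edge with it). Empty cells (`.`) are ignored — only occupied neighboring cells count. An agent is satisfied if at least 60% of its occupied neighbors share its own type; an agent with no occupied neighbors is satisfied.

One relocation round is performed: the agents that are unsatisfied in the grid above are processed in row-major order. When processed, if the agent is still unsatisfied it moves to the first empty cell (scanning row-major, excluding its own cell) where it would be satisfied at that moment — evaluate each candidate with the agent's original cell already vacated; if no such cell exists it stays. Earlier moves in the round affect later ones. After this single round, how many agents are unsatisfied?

Initially unsatisfied (in order): (0,0), (1,0), (2,1), (3,0), (3,1).
  (0,0) → (2,0).
  (1,0) → (0,0).
  (2,1): no empty cell satisfies it; stays.
  (3,0): no empty cell satisfies it; stays.
  (3,1) → (0,1).
Resulting grid:
X X X X
. . X .
O O X .
O . X .
Unsatisfied now: (2,1).

1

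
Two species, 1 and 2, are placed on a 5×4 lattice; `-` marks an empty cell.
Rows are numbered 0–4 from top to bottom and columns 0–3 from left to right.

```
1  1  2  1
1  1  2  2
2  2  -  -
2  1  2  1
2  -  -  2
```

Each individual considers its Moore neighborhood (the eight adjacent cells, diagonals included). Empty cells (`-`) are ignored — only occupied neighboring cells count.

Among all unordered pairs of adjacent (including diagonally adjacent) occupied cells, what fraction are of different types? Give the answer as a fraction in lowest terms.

9/17

Scan each occupied cell's neighbors to the right and below (and the two forward diagonals) so each pair is counted once.
Row 0: 1(0,0)–1(0,1)= 1(0,0)–1(1,0)= 1(0,0)–1(1,1)= 1(0,1)–2(0,2)≠ 1(0,1)–1(1,1)= 1(0,1)–2(1,2)≠ 1(0,1)–1(1,0)= 2(0,2)–1(0,3)≠ 2(0,2)–2(1,2)= 2(0,2)–2(1,3)= 2(0,2)–1(1,1)≠ 1(0,3)–2(1,3)≠ 1(0,3)–2(1,2)≠  → 6/13 unlike.
Row 1: 1(1,0)–1(1,1)= 1(1,0)–2(2,0)≠ 1(1,0)–2(2,1)≠ 1(1,1)–2(1,2)≠ 1(1,1)–2(2,1)≠ 1(1,1)–2(2,0)≠ 2(1,2)–2(1,3)= 2(1,2)–2(2,1)=  → 5/8 unlike.
Row 2: 2(2,0)–2(2,1)= 2(2,0)–2(3,0)= 2(2,0)–1(3,1)≠ 2(2,1)–1(3,1)≠ 2(2,1)–2(3,2)= 2(2,1)–2(3,0)=  → 2/6 unlike.
Row 3: 2(3,0)–1(3,1)≠ 2(3,0)–2(4,0)= 1(3,1)–2(3,2)≠ 1(3,1)–2(4,0)≠ 2(3,2)–1(3,3)≠ 2(3,2)–2(4,3)= 1(3,3)–2(4,3)≠  → 5/7 unlike.
Total adjacent occupied pairs: 34; unlike-type pairs: 18.
18/34 reduces to 9/17.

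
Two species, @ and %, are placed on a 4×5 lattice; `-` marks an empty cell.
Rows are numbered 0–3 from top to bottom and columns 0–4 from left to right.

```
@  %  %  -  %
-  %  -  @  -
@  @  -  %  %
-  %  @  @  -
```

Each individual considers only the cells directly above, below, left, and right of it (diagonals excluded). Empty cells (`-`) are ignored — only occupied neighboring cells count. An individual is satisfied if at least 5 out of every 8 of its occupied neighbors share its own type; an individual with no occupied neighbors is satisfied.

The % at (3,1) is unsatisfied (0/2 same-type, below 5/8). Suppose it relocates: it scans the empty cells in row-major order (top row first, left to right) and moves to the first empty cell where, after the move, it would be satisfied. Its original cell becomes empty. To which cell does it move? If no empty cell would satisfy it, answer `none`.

Vacating (3,1). Empty cells in order:
  (0,3): 2/3 same-type → satisfied — stop here.

(0,3)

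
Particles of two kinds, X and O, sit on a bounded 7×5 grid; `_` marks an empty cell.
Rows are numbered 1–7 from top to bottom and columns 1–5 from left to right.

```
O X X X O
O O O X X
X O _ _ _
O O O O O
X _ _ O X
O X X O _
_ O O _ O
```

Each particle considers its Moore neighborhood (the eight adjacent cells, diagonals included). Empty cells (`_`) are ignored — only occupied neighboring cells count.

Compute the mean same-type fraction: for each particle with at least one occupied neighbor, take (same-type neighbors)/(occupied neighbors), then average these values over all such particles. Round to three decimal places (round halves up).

Row 1: (1,1)O 2/3 · (1,2)X 1/5 · (1,3)X 3/5 · (1,4)X 3/5 · (1,5)O 0/3
Row 2: (2,1)O 3/5 · (2,2)O 4/7 · (2,3)O 2/6 · (2,4)X 3/5 · (2,5)X 2/3
Row 3: (3,1)X 0/5 · (3,2)O 6/7
Row 4: (4,1)O 2/4 · (4,2)O 3/5 · (4,3)O 4/4 · (4,4)O 3/4 · (4,5)O 2/3
Row 5: (5,1)X 1/4 · (5,4)O 4/6 · (5,5)X 0/4
Row 6: (6,1)O 1/3 · (6,2)X 2/5 · (6,3)X 1/5 · (6,4)O 3/5
Row 7: (7,2)O 2/4 · (7,3)O 2/4 · (7,5)O 1/1
Sum over 27 particles: 2/3 + 1/5 + 3/5 + 3/5 + 0/3 + 3/5 + 4/7 + 2/6 + 3/5 + 2/3 + 0/5 + 6/7 + 2/4 + 3/5 + 4/4 + 3/4 + 2/3 + 1/4 + 4/6 + 0/4 + 1/3 + 2/5 + 1/5 + 3/5 + 2/4 + 2/4 + 1/1 = 2869/210; mean = 2869/210 ÷ 27 = 2869/5670 = 0.505996… → 0.506.

0.506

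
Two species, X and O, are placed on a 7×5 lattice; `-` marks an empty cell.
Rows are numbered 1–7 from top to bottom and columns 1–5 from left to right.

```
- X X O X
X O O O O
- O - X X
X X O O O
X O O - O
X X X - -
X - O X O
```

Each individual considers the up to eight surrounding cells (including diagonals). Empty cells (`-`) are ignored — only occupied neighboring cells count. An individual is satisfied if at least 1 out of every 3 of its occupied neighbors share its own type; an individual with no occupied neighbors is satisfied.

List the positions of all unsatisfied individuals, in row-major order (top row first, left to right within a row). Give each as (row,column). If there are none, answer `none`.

Row 1: (1,2)X 2/4 satisfied · (1,3)X 1/5 not · (1,4)O 3/5 satisfied · (1,5)X 0/3 not
Row 2: (2,1)X 1/3 satisfied · (2,2)O 2/5 satisfied · (2,3)O 4/7 satisfied · (2,4)O 3/7 satisfied · (2,5)O 2/5 satisfied
Row 3: (3,2)O 3/6 satisfied · (3,4)X 1/7 not · (3,5)X 1/5 not
Row 4: (4,1)X 2/4 satisfied · (4,2)X 2/6 satisfied · (4,3)O 4/6 satisfied · (4,4)O 4/6 satisfied · (4,5)O 2/4 satisfied
Row 5: (5,1)X 4/5 satisfied · (5,2)O 2/8 not · (5,3)O 3/6 satisfied · (5,5)O 2/2 satisfied
Row 6: (6,1)X 3/4 satisfied · (6,2)X 4/7 satisfied · (6,3)X 2/5 satisfied
Row 7: (7,1)X 2/2 satisfied · (7,3)O 0/3 not · (7,4)X 1/3 satisfied · (7,5)O 0/1 not

(1,3), (1,5), (3,4), (3,5), (5,2), (7,3), (7,5)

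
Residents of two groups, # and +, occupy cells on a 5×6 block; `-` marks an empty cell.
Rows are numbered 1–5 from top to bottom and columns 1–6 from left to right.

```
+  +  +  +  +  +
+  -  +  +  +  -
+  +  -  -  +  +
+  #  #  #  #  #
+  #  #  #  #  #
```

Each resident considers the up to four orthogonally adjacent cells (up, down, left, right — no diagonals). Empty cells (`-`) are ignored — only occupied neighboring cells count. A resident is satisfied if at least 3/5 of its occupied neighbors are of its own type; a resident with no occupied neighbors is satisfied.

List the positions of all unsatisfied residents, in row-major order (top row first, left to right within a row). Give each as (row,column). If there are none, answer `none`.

(3,2), (3,6), (4,2), (5,1)

Row 1: (1,1)+ 2/2 ok · (1,2)+ 2/2 ok · (1,3)+ 3/3 ok · (1,4)+ 3/3 ok · (1,5)+ 3/3 ok · (1,6)+ 1/1 ok
Row 2: (2,1)+ 2/2 ok · (2,3)+ 2/2 ok · (2,4)+ 3/3 ok · (2,5)+ 3/3 ok
Row 3: (3,1)+ 3/3 ok · (3,2)+ 1/2 unhappy · (3,5)+ 2/3 ok · (3,6)+ 1/2 unhappy
Row 4: (4,1)+ 2/3 ok · (4,2)# 2/4 unhappy · (4,3)# 3/3 ok · (4,4)# 3/3 ok · (4,5)# 3/4 ok · (4,6)# 2/3 ok
Row 5: (5,1)+ 1/2 unhappy · (5,2)# 2/3 ok · (5,3)# 3/3 ok · (5,4)# 3/3 ok · (5,5)# 3/3 ok · (5,6)# 2/2 ok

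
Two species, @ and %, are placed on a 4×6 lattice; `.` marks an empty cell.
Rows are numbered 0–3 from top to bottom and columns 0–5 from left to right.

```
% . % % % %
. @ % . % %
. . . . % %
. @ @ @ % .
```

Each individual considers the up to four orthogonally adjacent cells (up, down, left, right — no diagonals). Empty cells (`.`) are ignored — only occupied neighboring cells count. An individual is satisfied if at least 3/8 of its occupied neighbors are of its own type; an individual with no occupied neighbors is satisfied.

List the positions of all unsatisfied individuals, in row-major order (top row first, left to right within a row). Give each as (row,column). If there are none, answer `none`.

(1,1)

Row 0: (0,0)% 0/0 ok · (0,2)% 2/2 ok · (0,3)% 2/2 ok · (0,4)% 3/3 ok · (0,5)% 2/2 ok
Row 1: (1,1)@ 0/1 unhappy · (1,2)% 1/2 ok · (1,4)% 3/3 ok · (1,5)% 3/3 ok
Row 2: (2,4)% 3/3 ok · (2,5)% 2/2 ok
Row 3: (3,1)@ 1/1 ok · (3,2)@ 2/2 ok · (3,3)@ 1/2 ok · (3,4)% 1/2 ok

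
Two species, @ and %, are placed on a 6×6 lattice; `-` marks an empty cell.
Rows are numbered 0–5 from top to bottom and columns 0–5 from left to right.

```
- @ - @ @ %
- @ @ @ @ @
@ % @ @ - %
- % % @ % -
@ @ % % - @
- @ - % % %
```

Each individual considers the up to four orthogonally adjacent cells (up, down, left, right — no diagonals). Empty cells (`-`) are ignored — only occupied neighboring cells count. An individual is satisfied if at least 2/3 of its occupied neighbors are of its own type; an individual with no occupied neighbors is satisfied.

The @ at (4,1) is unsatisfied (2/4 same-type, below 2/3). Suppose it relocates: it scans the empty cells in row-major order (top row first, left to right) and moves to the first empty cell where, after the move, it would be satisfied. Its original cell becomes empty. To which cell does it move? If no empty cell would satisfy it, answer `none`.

(0,0)

Vacating (4,1). Empty cells in order:
  (0,0): 1/1 same-type → satisfied — stop here.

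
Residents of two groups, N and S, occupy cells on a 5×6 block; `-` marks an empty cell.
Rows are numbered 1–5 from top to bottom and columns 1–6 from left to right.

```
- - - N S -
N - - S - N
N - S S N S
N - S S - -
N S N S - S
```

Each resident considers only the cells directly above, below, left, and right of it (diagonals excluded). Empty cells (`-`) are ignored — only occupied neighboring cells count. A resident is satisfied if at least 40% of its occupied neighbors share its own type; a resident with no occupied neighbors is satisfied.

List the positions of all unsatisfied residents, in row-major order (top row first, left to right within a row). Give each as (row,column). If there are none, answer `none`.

(1,4), (1,5), (2,6), (3,5), (3,6), (5,2), (5,3)

(1,4)N 0/2 ✗
(1,5)S 0/1 ✗
(2,1)N 1/1 ✓
(2,4)S 1/2 ✓
(2,6)N 0/1 ✗
(3,1)N 2/2 ✓
(3,3)S 2/2 ✓
(3,4)S 3/4 ✓
(3,5)N 0/2 ✗
(3,6)S 0/2 ✗
(4,1)N 2/2 ✓
(4,3)S 2/3 ✓
(4,4)S 3/3 ✓
(5,1)N 1/2 ✓
(5,2)S 0/2 ✗
(5,3)N 0/3 ✗
(5,4)S 1/2 ✓
(5,6)S 0/0 ✓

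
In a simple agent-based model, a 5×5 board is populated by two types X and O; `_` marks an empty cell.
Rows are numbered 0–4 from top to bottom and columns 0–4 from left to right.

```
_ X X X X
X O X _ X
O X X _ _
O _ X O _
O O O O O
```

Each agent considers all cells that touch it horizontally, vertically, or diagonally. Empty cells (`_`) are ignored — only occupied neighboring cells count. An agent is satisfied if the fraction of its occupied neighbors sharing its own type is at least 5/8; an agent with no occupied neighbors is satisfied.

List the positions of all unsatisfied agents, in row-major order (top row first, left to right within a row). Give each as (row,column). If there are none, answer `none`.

(0,1)X 3/4 ok
(0,2)X 3/4 ok
(0,3)X 4/4 ok
(0,4)X 2/2 ok
(1,0)X 2/4 unhappy
(1,1)O 1/7 unhappy
(1,2)X 5/6 ok
(1,4)X 2/2 ok
(2,0)O 2/4 unhappy
(2,1)X 4/7 unhappy
(2,2)X 3/5 unhappy
(3,0)O 3/4 ok
(3,2)X 2/6 unhappy
(3,3)O 3/5 unhappy
(4,0)O 2/2 ok
(4,1)O 3/4 ok
(4,2)O 3/4 ok
(4,3)O 3/4 ok
(4,4)O 2/2 ok

(1,0), (1,1), (2,0), (2,1), (2,2), (3,2), (3,3)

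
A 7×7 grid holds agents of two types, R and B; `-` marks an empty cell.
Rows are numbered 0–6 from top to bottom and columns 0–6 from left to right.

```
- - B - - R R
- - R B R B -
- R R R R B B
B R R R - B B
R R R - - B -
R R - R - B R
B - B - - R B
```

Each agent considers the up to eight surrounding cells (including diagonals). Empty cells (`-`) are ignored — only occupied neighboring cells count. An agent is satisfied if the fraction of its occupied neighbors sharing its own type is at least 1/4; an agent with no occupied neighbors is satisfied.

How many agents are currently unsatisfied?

4

(0,2)B 1/2 ✓
(0,5)R 2/3 ✓
(0,6)R 1/2 ✓
(1,2)R 3/5 ✓
(1,3)B 1/6 ✗
(1,4)R 3/6 ✓
(1,5)B 2/6 ✓
(2,1)R 4/5 ✓
(2,2)R 6/7 ✓
(2,3)R 6/7 ✓
(2,4)R 3/7 ✓
(2,5)B 4/6 ✓
(2,6)B 4/4 ✓
(3,0)B 0/4 ✗
(3,1)R 6/7 ✓
(3,2)R 7/7 ✓
(3,3)R 5/5 ✓
(3,5)B 4/5 ✓
(3,6)B 4/4 ✓
(4,0)R 4/5 ✓
(4,1)R 6/7 ✓
(4,2)R 6/6 ✓
(4,5)B 3/4 ✓
(5,0)R 3/4 ✓
(5,1)R 4/6 ✓
(5,3)R 1/2 ✓
(5,5)B 2/4 ✓
(5,6)R 1/4 ✓
(6,0)B 0/2 ✗
(6,2)B 0/2 ✗
(6,5)R 1/3 ✓
(6,6)B 1/3 ✓
Unsatisfied: (1,3), (3,0), (6,0), (6,2) — 4 in total.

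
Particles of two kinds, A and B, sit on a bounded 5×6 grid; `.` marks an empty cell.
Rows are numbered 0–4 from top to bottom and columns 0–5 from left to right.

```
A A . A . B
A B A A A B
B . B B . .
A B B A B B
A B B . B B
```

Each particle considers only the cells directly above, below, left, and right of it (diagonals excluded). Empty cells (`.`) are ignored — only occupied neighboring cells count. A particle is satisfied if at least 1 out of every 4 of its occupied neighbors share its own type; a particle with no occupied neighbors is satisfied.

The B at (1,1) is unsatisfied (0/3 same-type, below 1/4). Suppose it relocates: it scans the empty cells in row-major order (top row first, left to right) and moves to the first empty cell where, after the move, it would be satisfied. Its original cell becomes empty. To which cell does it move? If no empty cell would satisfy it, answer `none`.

Vacating (1,1). Empty cells in order:
  (0,2): 0/3 same-type → still unsatisfied.
  (0,4): 1/3 same-type → satisfied — stop here.

(0,4)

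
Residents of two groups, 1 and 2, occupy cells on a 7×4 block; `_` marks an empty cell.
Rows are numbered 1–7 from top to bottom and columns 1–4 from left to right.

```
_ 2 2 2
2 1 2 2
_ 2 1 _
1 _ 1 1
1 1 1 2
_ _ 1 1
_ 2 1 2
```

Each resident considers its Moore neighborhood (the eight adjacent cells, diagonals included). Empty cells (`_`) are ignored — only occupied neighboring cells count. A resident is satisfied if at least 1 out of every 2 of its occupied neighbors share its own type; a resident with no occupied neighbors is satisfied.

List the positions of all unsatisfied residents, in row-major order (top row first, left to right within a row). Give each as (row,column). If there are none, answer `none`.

(2,2), (3,2), (5,4), (7,2), (7,4)

(1,2)2 3/4 ✓
(1,3)2 4/5 ✓
(1,4)2 3/3 ✓
(2,1)2 2/3 ✓
(2,2)1 1/6 ✗
(2,3)2 5/7 ✓
(2,4)2 3/4 ✓
(3,2)2 2/6 ✗
(3,3)1 3/6 ✓
(4,1)1 2/3 ✓
(4,3)1 4/6 ✓
(4,4)1 3/4 ✓
(5,1)1 2/2 ✓
(5,2)1 5/5 ✓
(5,3)1 5/6 ✓
(5,4)2 0/5 ✗
(6,3)1 4/7 ✓
(6,4)1 3/5 ✓
(7,2)2 0/2 ✗
(7,3)1 2/4 ✓
(7,4)2 0/3 ✗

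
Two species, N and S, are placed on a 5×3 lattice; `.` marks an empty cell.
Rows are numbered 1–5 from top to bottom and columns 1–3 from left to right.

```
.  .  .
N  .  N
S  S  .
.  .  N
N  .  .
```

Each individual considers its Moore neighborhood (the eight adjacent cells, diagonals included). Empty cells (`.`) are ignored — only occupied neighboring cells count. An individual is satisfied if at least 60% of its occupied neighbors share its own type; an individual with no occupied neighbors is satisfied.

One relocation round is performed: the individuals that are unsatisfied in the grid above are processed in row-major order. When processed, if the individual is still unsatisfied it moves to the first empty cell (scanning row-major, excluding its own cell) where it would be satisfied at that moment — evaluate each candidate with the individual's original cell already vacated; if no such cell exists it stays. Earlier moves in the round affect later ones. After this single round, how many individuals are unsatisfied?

Initially unsatisfied (in order): (2,1), (2,3), (3,1), (3,2), (4,3).
  (2,1) → (1,1).
  (2,3) → (1,2).
  (3,1): now satisfied by earlier moves; stays.
  (3,2): no empty cell satisfies it; stays.
  (4,3) → (1,3).
Resulting grid:
N N N
. . .
S S .
. . .
N . .
All satisfied now.

0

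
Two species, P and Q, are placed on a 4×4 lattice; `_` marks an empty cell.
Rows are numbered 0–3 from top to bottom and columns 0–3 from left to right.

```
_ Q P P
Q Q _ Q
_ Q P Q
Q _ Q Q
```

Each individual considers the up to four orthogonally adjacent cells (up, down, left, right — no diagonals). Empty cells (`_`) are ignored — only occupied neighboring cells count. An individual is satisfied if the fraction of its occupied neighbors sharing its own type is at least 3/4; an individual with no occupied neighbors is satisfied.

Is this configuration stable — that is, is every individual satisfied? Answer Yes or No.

No

(0,1)Q 1/2 not
(0,2)P 1/2 not
(0,3)P 1/2 not
(1,0)Q 1/1 satisfied
(1,1)Q 3/3 satisfied
(1,3)Q 1/2 not
(2,1)Q 1/2 not
(2,2)P 0/3 not
(2,3)Q 2/3 not
(3,0)Q 0/0 satisfied
(3,2)Q 1/2 not
(3,3)Q 2/2 satisfied
For instance (0,1) has only 1/2 same-type neighbors, below 3/4.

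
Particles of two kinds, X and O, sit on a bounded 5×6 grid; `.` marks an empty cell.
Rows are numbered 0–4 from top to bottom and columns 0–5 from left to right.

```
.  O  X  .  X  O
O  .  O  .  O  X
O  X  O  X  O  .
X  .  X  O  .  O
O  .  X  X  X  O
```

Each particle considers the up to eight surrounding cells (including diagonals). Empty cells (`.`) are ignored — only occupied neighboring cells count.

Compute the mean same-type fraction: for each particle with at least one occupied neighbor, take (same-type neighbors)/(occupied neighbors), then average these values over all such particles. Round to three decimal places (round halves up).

(0,1)O 2/3
(0,2)X 0/2
(0,4)X 1/3
(0,5)O 1/3
(1,0)O 2/3
(1,2)O 2/5
(1,4)O 2/5
(1,5)X 1/4
(2,0)O 1/3
(2,1)X 2/6
(2,2)O 2/5
(2,3)X 1/6
(2,4)O 3/5
(3,0)X 1/3
(3,2)X 4/6
(3,3)O 2/7
(3,5)O 2/3
(4,0)O 0/1
(4,2)X 2/3
(4,3)X 3/4
(4,4)X 1/4
(4,5)O 1/2
Sum over 22 particles: 2/3 + 0/2 + 1/3 + 1/3 + 2/3 + 2/5 + 2/5 + 1/4 + 1/3 + 2/6 + 2/5 + 1/6 + 3/5 + 1/3 + 4/6 + 2/7 + 2/3 + 0/1 + 2/3 + 3/4 + 1/4 + 1/2 = 3781/420; mean = 3781/420 ÷ 22 = 3781/9240 = 0.409199… → 0.409.

0.409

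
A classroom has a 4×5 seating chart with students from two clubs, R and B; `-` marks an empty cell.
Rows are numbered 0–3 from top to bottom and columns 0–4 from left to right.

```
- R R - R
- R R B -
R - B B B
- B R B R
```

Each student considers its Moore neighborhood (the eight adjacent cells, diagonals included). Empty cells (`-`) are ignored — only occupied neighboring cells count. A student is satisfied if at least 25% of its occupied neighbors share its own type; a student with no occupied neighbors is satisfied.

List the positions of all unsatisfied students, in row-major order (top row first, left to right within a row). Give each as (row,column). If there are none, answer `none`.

(0,4), (3,2), (3,4)

Row 0: (0,1)R 3/3 ok · (0,2)R 3/4 ok · (0,4)R 0/1 unhappy
Row 1: (1,1)R 4/5 ok · (1,2)R 3/6 ok · (1,3)B 3/6 ok
Row 2: (2,0)R 1/2 ok · (2,2)B 4/7 ok · (2,3)B 4/7 ok · (2,4)B 3/4 ok
Row 3: (3,1)B 1/3 ok · (3,2)R 0/4 unhappy · (3,3)B 3/5 ok · (3,4)R 0/3 unhappy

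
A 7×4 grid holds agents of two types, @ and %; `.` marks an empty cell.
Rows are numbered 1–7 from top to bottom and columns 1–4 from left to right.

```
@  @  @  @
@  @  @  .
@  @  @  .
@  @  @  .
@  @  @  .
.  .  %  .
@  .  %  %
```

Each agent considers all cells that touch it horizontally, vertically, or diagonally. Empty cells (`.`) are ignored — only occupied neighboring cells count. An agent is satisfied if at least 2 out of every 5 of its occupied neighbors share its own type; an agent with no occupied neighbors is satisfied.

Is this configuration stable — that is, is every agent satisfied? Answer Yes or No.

Yes

Row 1: (1,1)@ 3/3 satisfied · (1,2)@ 5/5 satisfied · (1,3)@ 4/4 satisfied · (1,4)@ 2/2 satisfied
Row 2: (2,1)@ 5/5 satisfied · (2,2)@ 8/8 satisfied · (2,3)@ 6/6 satisfied
Row 3: (3,1)@ 5/5 satisfied · (3,2)@ 8/8 satisfied · (3,3)@ 5/5 satisfied
Row 4: (4,1)@ 5/5 satisfied · (4,2)@ 8/8 satisfied · (4,3)@ 5/5 satisfied
Row 5: (5,1)@ 3/3 satisfied · (5,2)@ 5/6 satisfied · (5,3)@ 3/4 satisfied
Row 6: (6,3)% 2/4 satisfied
Row 7: (7,1)@ 0/0 satisfied · (7,3)% 2/2 satisfied · (7,4)% 2/2 satisfied
All meet the threshold, so the configuration is stable.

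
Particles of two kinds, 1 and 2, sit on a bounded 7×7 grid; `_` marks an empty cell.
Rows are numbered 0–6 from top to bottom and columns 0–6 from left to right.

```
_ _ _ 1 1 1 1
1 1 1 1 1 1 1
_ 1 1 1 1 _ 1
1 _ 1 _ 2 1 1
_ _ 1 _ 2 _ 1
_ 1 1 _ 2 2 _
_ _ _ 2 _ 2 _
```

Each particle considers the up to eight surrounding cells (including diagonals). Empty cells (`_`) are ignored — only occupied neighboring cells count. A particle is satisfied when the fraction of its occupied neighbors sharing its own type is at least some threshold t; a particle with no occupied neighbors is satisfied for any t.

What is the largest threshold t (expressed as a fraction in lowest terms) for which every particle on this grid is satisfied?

(0,3)1 4/4
(0,4)1 5/5
(0,5)1 5/5
(0,6)1 3/3
(1,0)1 2/2
(1,1)1 4/4
(1,2)1 6/6
(1,3)1 7/7
(1,4)1 7/7
(1,5)1 7/7
(1,6)1 4/4
(2,1)1 6/6
(2,2)1 6/6
(2,3)1 6/7
(2,4)1 5/6
(2,6)1 4/4
(3,0)1 1/1
(3,2)1 4/4
(3,4)2 1/4
(3,5)1 4/6
(3,6)1 3/3
(4,2)1 3/3
(4,4)2 3/4
(4,6)1 2/3
(5,1)1 2/2
(5,2)1 2/3
(5,4)2 4/4
(5,5)2 3/4
(6,3)2 1/2
(6,5)2 2/2
The smallest same-type fraction is 1/4 at (3,4), which reduces to 1/4. Any threshold above that leaves this particle unsatisfied.

1/4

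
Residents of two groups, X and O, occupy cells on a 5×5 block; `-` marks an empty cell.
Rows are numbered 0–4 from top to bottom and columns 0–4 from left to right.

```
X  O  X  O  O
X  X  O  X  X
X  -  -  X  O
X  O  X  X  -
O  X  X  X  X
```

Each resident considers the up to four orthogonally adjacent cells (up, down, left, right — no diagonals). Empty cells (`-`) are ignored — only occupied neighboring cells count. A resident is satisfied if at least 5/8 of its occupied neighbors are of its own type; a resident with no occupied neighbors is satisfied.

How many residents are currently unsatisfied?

14

(0,0)X 1/2 not
(0,1)O 0/3 not
(0,2)X 0/3 not
(0,3)O 1/3 not
(0,4)O 1/2 not
(1,0)X 3/3 satisfied
(1,1)X 1/3 not
(1,2)O 0/3 not
(1,3)X 2/4 not
(1,4)X 1/3 not
(2,0)X 2/2 satisfied
(2,3)X 2/3 satisfied
(2,4)O 0/2 not
(3,0)X 1/3 not
(3,1)O 0/3 not
(3,2)X 2/3 satisfied
(3,3)X 3/3 satisfied
(4,0)O 0/2 not
(4,1)X 1/3 not
(4,2)X 3/3 satisfied
(4,3)X 3/3 satisfied
(4,4)X 1/1 satisfied
Unsatisfied: (0,0), (0,1), (0,2), (0,3), (0,4), (1,1), (1,2), (1,3), (1,4), (2,4), (3,0), (3,1), (4,0), (4,1) — 14 in total.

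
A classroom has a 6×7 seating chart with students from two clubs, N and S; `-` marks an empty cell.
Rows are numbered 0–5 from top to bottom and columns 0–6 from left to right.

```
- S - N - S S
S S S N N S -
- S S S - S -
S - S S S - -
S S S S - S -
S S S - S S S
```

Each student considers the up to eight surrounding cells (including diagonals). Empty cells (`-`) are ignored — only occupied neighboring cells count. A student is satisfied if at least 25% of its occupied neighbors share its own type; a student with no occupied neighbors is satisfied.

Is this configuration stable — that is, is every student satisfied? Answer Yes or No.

Row 0: (0,1)S 3/3 ✓ · (0,3)N 2/3 ✓ · (0,5)S 2/3 ✓ · (0,6)S 2/2 ✓
Row 1: (1,0)S 3/3 ✓ · (1,1)S 5/5 ✓ · (1,2)S 5/7 ✓ · (1,3)N 2/5 ✓ · (1,4)N 2/6 ✓ · (1,5)S 3/4 ✓
Row 2: (2,1)S 6/6 ✓ · (2,2)S 6/7 ✓ · (2,3)S 5/7 ✓ · (2,5)S 2/3 ✓
Row 3: (3,0)S 3/3 ✓ · (3,2)S 7/7 ✓ · (3,3)S 6/6 ✓ · (3,4)S 5/5 ✓
Row 4: (4,0)S 4/4 ✓ · (4,1)S 7/7 ✓ · (4,2)S 6/6 ✓ · (4,3)S 6/6 ✓ · (4,5)S 4/4 ✓
Row 5: (5,0)S 3/3 ✓ · (5,1)S 5/5 ✓ · (5,2)S 4/4 ✓ · (5,4)S 3/3 ✓ · (5,5)S 3/3 ✓ · (5,6)S 2/2 ✓
All meet the threshold, so the configuration is stable.

Yes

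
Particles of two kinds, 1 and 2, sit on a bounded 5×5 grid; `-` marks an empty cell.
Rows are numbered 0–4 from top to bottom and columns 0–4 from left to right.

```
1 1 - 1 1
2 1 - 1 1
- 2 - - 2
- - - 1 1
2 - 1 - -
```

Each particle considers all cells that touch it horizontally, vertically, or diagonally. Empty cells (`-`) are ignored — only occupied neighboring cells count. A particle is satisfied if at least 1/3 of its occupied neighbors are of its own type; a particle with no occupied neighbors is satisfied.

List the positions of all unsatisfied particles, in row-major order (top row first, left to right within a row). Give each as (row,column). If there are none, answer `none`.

(1,0), (2,4)

Row 0: (0,0)1 2/3 ✓ · (0,1)1 2/3 ✓ · (0,3)1 3/3 ✓ · (0,4)1 3/3 ✓
Row 1: (1,0)2 1/4 ✗ · (1,1)1 2/4 ✓ · (1,3)1 3/4 ✓ · (1,4)1 3/4 ✓
Row 2: (2,1)2 1/2 ✓ · (2,4)2 0/4 ✗
Row 3: (3,3)1 2/3 ✓ · (3,4)1 1/2 ✓
Row 4: (4,0)2 0/0 ✓ · (4,2)1 1/1 ✓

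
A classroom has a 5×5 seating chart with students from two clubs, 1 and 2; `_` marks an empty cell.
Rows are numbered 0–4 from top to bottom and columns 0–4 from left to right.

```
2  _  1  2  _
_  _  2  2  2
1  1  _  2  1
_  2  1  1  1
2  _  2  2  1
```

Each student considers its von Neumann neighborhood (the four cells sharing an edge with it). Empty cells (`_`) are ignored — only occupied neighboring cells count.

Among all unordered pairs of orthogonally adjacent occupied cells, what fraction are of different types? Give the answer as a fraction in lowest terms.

1/2

Scan each occupied cell's neighbors to the right and below so each pair is counted once.
From row 0: 2 unlike of 3 pairs (running 2/3).
From row 1: 1 unlike of 4 pairs (running 3/7).
From row 2: 3 unlike of 5 pairs (running 6/12).
From row 3: 3 unlike of 6 pairs (running 9/18).
From row 4: 1 unlike of 2 pairs (running 10/20).
Total adjacent occupied pairs: 20; unlike-type pairs: 10.
10/20 reduces to 1/2.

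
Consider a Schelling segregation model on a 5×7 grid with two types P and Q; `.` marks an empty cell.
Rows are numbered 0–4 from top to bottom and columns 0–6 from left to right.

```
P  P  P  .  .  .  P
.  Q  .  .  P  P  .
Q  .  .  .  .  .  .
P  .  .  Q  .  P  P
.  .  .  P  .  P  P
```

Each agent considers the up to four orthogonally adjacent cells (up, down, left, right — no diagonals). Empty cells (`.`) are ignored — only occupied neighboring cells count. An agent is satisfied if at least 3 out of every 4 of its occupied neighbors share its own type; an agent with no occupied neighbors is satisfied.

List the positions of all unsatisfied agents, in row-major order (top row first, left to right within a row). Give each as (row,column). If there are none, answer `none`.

(0,1), (1,1), (2,0), (3,0), (3,3), (4,3)

(0,0)P 1/1 satisfied
(0,1)P 2/3 not
(0,2)P 1/1 satisfied
(0,6)P 0/0 satisfied
(1,1)Q 0/1 not
(1,4)P 1/1 satisfied
(1,5)P 1/1 satisfied
(2,0)Q 0/1 not
(3,0)P 0/1 not
(3,3)Q 0/1 not
(3,5)P 2/2 satisfied
(3,6)P 2/2 satisfied
(4,3)P 0/1 not
(4,5)P 2/2 satisfied
(4,6)P 2/2 satisfied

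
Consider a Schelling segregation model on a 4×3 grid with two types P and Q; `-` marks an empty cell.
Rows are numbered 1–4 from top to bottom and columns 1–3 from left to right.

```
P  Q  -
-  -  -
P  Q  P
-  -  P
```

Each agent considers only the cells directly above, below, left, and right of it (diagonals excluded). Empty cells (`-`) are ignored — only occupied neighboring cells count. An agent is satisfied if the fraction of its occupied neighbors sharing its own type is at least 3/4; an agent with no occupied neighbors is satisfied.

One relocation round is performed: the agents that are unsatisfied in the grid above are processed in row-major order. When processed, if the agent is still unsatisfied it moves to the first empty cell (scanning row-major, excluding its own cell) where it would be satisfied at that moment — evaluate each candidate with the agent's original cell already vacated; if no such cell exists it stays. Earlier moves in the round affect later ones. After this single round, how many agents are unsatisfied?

Initially unsatisfied (in order): (1,1), (1,2), (3,1), (3,2), (3,3).
  (1,1) → (2,1).
  (1,2): now satisfied by earlier moves; stays.
  (3,1) → (2,3).
  (3,2) → (4,1).
  (3,3): now satisfied by earlier moves; stays.
Resulting grid:
- Q -
P - P
- - P
Q - P
All satisfied now.

0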